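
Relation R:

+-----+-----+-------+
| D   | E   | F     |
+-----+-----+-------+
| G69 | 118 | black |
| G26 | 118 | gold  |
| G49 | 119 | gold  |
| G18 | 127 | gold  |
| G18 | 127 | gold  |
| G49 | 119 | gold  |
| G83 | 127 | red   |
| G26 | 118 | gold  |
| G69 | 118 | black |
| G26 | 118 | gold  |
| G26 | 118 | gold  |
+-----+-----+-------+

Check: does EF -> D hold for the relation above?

Yes

(E=118, F=black): 2 rows → D = G69, G69 ✓
(E=118, F=gold): 4 rows → D = G26, G26, G26, G26 ✓
(E=119, F=gold): 2 rows → D = G49, G49 ✓
(E=127, F=gold): 2 rows → D = G18, G18 ✓
(E=127, F=red): 1 row → D = G83 ✓
Every EF value is associated with a single D value, so EF -> D holds.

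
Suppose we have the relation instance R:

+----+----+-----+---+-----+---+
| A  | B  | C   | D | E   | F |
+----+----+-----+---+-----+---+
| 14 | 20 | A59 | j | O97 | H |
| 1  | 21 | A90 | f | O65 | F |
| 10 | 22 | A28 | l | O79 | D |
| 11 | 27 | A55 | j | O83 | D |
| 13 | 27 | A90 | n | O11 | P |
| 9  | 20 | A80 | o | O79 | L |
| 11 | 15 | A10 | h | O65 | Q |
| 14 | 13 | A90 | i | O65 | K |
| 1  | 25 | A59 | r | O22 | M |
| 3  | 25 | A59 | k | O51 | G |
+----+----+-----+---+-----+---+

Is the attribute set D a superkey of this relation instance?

Two distinct rows share D=j, so D does not determine every attribute — not a superkey.

No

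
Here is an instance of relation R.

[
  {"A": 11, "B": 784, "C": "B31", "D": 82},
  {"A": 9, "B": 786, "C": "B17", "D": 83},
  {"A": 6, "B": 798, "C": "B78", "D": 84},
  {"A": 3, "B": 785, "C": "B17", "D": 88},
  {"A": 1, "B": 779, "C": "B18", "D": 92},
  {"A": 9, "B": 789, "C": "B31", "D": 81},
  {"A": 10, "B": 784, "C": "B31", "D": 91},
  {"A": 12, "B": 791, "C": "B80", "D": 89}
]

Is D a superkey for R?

All 8 rows have distinct D values, so D → (all attributes) holds and D is a superkey.

Yes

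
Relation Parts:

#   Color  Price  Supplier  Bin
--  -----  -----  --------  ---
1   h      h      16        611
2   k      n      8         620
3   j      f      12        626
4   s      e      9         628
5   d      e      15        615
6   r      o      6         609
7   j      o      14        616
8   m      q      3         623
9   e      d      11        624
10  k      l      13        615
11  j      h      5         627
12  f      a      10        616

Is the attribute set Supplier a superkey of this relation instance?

Yes

All 12 rows have distinct Supplier values, so Supplier → (all attributes) holds and Supplier is a superkey.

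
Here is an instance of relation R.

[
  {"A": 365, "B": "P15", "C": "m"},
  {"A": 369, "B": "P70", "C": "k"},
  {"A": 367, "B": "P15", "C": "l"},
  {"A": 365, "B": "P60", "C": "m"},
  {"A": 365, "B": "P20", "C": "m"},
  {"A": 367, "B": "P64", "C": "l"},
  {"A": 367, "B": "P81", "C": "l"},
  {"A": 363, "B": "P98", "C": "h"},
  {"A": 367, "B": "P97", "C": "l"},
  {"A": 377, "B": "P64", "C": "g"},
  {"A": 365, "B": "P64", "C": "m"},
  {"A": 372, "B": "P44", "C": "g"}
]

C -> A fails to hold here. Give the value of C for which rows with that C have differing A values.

g

C=m: 4 rows → A = 365, 365, 365, 365 ✓
C=k: 1 row → A = 369 ✓
C=l: 4 rows → A = 367, 367, 367, 367 ✓
C=h: 1 row → A = 363 ✓
C=g: 2 rows → A takes values {377, 372} — violation
The only C value with inconsistent A is C=g.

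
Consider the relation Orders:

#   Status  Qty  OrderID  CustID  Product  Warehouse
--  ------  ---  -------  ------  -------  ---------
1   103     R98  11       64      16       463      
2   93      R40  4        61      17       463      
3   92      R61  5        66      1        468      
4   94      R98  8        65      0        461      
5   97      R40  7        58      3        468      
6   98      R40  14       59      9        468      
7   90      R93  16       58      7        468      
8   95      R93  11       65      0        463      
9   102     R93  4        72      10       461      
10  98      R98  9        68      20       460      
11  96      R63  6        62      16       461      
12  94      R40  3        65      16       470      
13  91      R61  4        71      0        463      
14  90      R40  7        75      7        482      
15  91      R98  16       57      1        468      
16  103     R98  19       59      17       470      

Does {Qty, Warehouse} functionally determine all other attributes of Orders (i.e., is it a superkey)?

Rows 5 and 6 have the same {Qty, Warehouse} value (Qty=R40, Warehouse=468) but are distinct tuples, so {Qty, Warehouse} does not determine every attribute — not a superkey.

No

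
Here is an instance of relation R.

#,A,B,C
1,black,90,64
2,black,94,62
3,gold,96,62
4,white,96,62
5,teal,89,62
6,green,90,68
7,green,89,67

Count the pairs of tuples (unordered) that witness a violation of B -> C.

B=90: violating pairs (1,6) — 1 pair.
B=96: all 2 rows agree on C — 0 pairs.
B=89: violating pairs (5,7) — 1 pair.

2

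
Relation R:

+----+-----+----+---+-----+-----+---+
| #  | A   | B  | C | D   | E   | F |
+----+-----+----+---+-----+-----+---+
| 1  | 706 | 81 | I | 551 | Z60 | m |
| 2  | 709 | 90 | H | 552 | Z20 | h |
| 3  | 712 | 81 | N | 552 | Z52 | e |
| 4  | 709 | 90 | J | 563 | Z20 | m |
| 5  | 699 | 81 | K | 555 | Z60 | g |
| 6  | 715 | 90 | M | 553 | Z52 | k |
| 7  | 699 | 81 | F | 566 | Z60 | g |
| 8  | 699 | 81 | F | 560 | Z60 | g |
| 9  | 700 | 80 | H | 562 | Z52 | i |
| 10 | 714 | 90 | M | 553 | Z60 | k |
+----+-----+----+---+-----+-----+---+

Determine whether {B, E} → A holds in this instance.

(B=81, E=Z60): rows 1, 5, 7, 8 → A takes values {706, 699} — violation
(B=90, E=Z20): rows 2, 4 → A = 709, 709 ✓
(B=81, E=Z52): row 3 → A = 712 ✓
(B=90, E=Z52): row 6 → A = 715 ✓
(B=80, E=Z52): row 9 → A = 700 ✓
(B=90, E=Z60): row 10 → A = 714 ✓
Two rows agree on {B, E} but differ on A, so {B, E} → A does not hold.

No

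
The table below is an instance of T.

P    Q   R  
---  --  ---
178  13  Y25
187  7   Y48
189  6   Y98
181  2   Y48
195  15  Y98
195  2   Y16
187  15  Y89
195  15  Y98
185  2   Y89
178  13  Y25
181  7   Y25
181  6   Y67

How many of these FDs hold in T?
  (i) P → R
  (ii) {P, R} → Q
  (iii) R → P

(i) P → R: P=187: 2 rows → R takes values {Y48, Y89} — violation; P=181: 3 rows → R takes values {Y48, Y25, Y67} — violation; P=195: 3 rows → R takes values {Y98, Y16} — violation — fails.
(ii) {P, R} → Q: every LHS value maps to a single RHS value — holds.
(iii) R → P: R=Y25: 3 rows → P takes values {178, 181} — violation; R=Y48: 2 rows → P takes values {187, 181} — violation; R=Y98: 3 rows → P takes values {189, 195} — violation; R=Y89: 2 rows → P takes values {187, 185} — violation — fails.
1 of the 3 dependencies holds.

1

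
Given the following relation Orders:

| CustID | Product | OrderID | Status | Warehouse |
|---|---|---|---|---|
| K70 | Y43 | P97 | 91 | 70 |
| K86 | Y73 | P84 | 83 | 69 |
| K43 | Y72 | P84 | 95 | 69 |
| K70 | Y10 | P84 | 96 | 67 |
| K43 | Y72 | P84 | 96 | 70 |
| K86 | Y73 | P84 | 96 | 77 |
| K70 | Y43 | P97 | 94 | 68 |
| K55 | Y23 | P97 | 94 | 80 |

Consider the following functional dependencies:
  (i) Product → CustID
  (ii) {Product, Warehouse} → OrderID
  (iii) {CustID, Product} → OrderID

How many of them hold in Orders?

3

(i) Product → CustID: every LHS value maps to a single RHS value — holds.
(ii) {Product, Warehouse} → OrderID: every LHS value maps to a single RHS value — holds.
(iii) {CustID, Product} → OrderID: every LHS value maps to a single RHS value — holds.
3 of the 3 dependencies hold.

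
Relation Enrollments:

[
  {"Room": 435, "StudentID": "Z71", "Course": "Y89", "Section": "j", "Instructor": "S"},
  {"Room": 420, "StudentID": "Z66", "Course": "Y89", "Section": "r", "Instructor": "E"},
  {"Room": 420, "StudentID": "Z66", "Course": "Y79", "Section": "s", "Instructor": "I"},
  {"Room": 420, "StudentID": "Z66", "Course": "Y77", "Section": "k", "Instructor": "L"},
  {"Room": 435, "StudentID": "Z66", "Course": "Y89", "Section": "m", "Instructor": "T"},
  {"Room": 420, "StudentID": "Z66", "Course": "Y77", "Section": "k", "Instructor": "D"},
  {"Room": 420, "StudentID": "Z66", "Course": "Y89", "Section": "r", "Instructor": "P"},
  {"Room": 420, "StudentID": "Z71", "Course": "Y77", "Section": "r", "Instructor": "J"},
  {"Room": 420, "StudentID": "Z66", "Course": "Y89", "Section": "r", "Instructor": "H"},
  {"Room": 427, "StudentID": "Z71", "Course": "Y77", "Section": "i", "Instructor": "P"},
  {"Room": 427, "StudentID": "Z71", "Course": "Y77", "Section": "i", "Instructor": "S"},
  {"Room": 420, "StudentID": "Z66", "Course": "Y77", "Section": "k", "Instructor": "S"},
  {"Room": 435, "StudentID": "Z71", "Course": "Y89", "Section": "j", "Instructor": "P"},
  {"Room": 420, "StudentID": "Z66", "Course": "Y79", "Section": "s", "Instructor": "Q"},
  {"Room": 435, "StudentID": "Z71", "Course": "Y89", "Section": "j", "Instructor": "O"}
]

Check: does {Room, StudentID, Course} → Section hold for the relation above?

(Room=435, StudentID=Z71, Course=Y89): 3 rows → Section = j, j, j ✓
(Room=420, StudentID=Z66, Course=Y89): 3 rows → Section = r, r, r ✓
(Room=420, StudentID=Z66, Course=Y79): 2 rows → Section = s, s ✓
(Room=420, StudentID=Z66, Course=Y77): 3 rows → Section = k, k, k ✓
(Room=435, StudentID=Z66, Course=Y89): 1 row → Section = m ✓
(Room=420, StudentID=Z71, Course=Y77): 1 row → Section = r ✓
(Room=427, StudentID=Z71, Course=Y77): 2 rows → Section = i, i ✓
Every {Room, StudentID, Course} value is associated with a single Section value, so {Room, StudentID, Course} → Section holds.

Yes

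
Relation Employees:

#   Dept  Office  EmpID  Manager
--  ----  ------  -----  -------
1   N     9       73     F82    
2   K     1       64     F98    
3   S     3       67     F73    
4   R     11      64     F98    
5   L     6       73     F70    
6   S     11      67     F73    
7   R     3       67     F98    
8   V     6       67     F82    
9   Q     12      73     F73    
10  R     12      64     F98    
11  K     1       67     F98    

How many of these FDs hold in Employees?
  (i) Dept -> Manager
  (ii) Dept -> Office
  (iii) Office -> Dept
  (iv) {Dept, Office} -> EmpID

1

(i) Dept -> Manager: every LHS value maps to a single RHS value — holds.
(ii) Dept -> Office: Dept=S: rows 3, 6 → Office takes values {3, 11} — violation; Dept=R: rows 4, 7, 10 → Office takes values {11, 3, 12} — violation — fails.
(iii) Office -> Dept: Office=3: rows 3, 7 → Dept takes values {S, R} — violation; Office=11: rows 4, 6 → Dept takes values {R, S} — violation; Office=6: rows 5, 8 → Dept takes values {L, V} — violation; Office=12: rows 9, 10 → Dept takes values {Q, R} — violation — fails.
(iv) {Dept, Office} -> EmpID: (Dept=K, Office=1): rows 2, 11 → EmpID takes values {64, 67} — violation — fails.
1 of the 4 dependencies holds.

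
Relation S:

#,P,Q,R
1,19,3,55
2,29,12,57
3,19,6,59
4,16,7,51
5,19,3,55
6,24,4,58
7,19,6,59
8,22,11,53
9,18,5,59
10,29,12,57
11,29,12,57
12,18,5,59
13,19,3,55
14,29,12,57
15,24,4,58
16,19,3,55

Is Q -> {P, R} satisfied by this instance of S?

Yes

Q=3: rows 1, 5, 13, 16 → {P,R} = (19, 55), (19, 55), (19, 55), (19, 55) ✓
Q=12: rows 2, 10, 11, 14 → {P,R} = (29, 57), (29, 57), (29, 57), (29, 57) ✓
Q=6: rows 3, 7 → {P,R} = (19, 59), (19, 59) ✓
Q=7: row 4 → {P,R} = (16, 51) ✓
Q=4: rows 6, 15 → {P,R} = (24, 58), (24, 58) ✓
Q=11: row 8 → {P,R} = (22, 53) ✓
Q=5: rows 9, 12 → {P,R} = (18, 59), (18, 59) ✓
Every Q value is associated with a single {P, R} value, so Q -> {P, R} holds.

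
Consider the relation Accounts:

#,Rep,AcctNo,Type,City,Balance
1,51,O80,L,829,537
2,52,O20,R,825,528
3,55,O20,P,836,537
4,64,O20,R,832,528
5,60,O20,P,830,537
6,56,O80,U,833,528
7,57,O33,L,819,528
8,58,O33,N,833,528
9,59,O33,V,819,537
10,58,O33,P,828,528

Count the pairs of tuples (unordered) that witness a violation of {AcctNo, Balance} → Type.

(AcctNo=O20, Balance=528): all 2 rows agree on Type — 0 pairs.
(AcctNo=O20, Balance=537): all 2 rows agree on Type — 0 pairs.
(AcctNo=O33, Balance=528): violating pairs (7,8), (7,10), (8,10) — 3 pairs.

3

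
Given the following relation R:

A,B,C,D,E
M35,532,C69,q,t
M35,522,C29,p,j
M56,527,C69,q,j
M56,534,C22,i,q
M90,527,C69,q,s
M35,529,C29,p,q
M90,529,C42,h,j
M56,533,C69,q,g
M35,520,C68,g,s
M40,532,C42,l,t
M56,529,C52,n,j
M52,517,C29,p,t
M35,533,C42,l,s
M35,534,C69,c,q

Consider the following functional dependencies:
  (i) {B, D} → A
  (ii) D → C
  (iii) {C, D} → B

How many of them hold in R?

(i) {B, D} → A: (B=527, D=q): 2 rows → A takes values {M56, M90} — violation — fails.
(ii) D → C: every LHS value maps to a single RHS value — holds.
(iii) {C, D} → B: (C=C69, D=q): 4 rows → B takes values {532, 527, 533} — violation; (C=C29, D=p): 3 rows → B takes values {522, 529, 517} — violation; (C=C42, D=l): 2 rows → B takes values {532, 533} — violation — fails.
1 of the 3 dependencies holds.

1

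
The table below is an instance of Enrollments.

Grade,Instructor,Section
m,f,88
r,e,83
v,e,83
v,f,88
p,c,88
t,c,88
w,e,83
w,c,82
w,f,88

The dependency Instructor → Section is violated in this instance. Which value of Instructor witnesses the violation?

Instructor=f: 3 rows → Section = 88, 88, 88 ✓
Instructor=e: 3 rows → Section = 83, 83, 83 ✓
Instructor=c: 3 rows → Section takes values {88, 82} — violation
The only Instructor value with inconsistent Section is Instructor=c.

c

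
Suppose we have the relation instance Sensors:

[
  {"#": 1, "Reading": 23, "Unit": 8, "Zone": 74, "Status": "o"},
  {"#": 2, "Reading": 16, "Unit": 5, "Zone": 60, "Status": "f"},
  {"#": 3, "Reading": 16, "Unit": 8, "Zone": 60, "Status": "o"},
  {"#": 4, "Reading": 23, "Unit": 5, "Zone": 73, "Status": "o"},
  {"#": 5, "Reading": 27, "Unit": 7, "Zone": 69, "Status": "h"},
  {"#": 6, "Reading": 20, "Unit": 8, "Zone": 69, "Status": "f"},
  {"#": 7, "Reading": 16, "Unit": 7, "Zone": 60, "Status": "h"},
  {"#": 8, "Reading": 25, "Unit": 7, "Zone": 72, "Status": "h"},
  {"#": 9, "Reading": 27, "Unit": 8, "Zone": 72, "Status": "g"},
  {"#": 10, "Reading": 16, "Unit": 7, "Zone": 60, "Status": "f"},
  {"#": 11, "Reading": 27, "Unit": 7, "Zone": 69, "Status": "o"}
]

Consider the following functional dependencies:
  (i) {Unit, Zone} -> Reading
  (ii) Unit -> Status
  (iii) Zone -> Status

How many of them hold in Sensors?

1

(i) {Unit, Zone} -> Reading: every LHS value maps to a single RHS value — holds.
(ii) Unit -> Status: Unit=8: rows 1, 3, 6, 9 → Status takes values {o, f, g} — violation; Unit=5: rows 2, 4 → Status takes values {f, o} — violation; Unit=7: rows 5, 7, 8, 10, 11 → Status takes values {h, f, o} — violation — fails.
(iii) Zone -> Status: Zone=60: rows 2, 3, 7, 10 → Status takes values {f, o, h} — violation; Zone=69: rows 5, 6, 11 → Status takes values {h, f, o} — violation; Zone=72: rows 8, 9 → Status takes values {h, g} — violation — fails.
1 of the 3 dependencies holds.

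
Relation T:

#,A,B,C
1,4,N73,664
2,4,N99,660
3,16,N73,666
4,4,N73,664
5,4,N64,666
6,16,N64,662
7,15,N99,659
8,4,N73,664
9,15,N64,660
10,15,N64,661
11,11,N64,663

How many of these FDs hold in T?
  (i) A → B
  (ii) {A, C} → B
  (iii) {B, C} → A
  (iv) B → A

(i) A → B: A=4: rows 1, 2, 4, 5, 8 → B takes values {N73, N99, N64} — violation; A=16: rows 3, 6 → B takes values {N73, N64} — violation; A=15: rows 7, 9, 10 → B takes values {N99, N64} — violation — fails.
(ii) {A, C} → B: every LHS value maps to a single RHS value — holds.
(iii) {B, C} → A: every LHS value maps to a single RHS value — holds.
(iv) B → A: B=N73: rows 1, 3, 4, 8 → A takes values {4, 16} — violation; B=N99: rows 2, 7 → A takes values {4, 15} — violation; B=N64: rows 5, 6, 9, 10, 11 → A takes values {4, 16, 15, 11} — violation — fails.
2 of the 4 dependencies hold.

2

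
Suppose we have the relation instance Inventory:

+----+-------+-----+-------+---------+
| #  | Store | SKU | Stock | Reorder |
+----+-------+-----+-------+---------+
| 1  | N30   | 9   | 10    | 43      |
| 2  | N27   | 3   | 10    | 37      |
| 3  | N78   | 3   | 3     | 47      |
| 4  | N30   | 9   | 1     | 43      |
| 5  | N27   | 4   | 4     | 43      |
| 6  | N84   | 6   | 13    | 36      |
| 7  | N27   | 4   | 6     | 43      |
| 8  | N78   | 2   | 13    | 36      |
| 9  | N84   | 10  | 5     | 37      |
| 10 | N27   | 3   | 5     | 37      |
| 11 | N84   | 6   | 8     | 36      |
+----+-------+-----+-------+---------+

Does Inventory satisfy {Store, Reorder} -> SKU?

(Store=N30, Reorder=43): rows 1, 4 → SKU = 9, 9 ✓
(Store=N27, Reorder=37): rows 2, 10 → SKU = 3, 3 ✓
(Store=N78, Reorder=47): row 3 → SKU = 3 ✓
(Store=N27, Reorder=43): rows 5, 7 → SKU = 4, 4 ✓
(Store=N84, Reorder=36): rows 6, 11 → SKU = 6, 6 ✓
(Store=N78, Reorder=36): row 8 → SKU = 2 ✓
(Store=N84, Reorder=37): row 9 → SKU = 10 ✓
Every {Store, Reorder} value is associated with a single SKU value, so {Store, Reorder} -> SKU holds.

Yes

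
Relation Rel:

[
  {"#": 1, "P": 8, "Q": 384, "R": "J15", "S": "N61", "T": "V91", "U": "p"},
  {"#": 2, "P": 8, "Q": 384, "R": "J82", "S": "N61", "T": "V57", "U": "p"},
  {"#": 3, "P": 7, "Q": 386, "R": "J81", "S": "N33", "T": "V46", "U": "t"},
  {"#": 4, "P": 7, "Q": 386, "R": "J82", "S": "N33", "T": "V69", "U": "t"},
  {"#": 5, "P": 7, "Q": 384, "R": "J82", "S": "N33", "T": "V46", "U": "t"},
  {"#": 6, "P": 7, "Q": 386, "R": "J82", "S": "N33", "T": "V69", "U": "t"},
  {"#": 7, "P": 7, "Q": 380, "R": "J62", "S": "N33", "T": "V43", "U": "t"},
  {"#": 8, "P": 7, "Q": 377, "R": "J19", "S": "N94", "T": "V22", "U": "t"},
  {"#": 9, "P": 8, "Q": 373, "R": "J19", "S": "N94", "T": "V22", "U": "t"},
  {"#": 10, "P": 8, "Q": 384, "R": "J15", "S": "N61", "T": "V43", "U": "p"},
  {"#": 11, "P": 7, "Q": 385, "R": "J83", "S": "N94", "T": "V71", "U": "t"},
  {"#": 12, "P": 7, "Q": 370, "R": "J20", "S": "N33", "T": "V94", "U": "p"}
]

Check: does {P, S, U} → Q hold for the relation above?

No

(P=8, S=N61, U=p): rows 1, 2, 10 → Q = 384, 384, 384 ✓
(P=7, S=N33, U=t): rows 3, 4, 5, 6, 7 → Q takes values {386, 384, 380} — violation
(P=7, S=N94, U=t): rows 8, 11 → Q takes values {377, 385} — violation
(P=8, S=N94, U=t): row 9 → Q = 373 ✓
(P=7, S=N33, U=p): row 12 → Q = 370 ✓
Two rows agree on {P, S, U} but differ on Q, so {P, S, U} → Q does not hold.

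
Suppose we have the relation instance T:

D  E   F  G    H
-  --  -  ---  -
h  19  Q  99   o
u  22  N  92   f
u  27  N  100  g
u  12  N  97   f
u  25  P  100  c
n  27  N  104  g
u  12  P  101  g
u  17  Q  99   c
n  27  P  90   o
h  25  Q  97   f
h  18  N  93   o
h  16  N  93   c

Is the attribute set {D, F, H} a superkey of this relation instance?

Two distinct rows share (D=u, F=N, H=f), so {D, F, H} does not determine every attribute — not a superkey.

No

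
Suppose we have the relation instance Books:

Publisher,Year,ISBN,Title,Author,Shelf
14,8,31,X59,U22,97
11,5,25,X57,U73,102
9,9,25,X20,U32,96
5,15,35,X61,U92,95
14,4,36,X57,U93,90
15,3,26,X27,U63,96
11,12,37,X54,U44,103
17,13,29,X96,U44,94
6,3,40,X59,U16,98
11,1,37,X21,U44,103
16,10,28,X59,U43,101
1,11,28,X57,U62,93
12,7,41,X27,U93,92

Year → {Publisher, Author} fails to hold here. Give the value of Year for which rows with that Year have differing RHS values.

3

Year=8: 1 row → {Publisher,Author} = (14, U22) ✓
Year=5: 1 row → {Publisher,Author} = (11, U73) ✓
Year=9: 1 row → {Publisher,Author} = (9, U32) ✓
Year=15: 1 row → {Publisher,Author} = (5, U92) ✓
Year=4: 1 row → {Publisher,Author} = (14, U93) ✓
Year=3: 2 rows → {Publisher,Author} takes values {(15, U63), (6, U16)} — violation
Year=12: 1 row → {Publisher,Author} = (11, U44) ✓
Year=13: 1 row → {Publisher,Author} = (17, U44) ✓
Year=1: 1 row → {Publisher,Author} = (11, U44) ✓
Year=10: 1 row → {Publisher,Author} = (16, U43) ✓
Year=11: 1 row → {Publisher,Author} = (1, U62) ✓
Year=7: 1 row → {Publisher,Author} = (12, U93) ✓
The only Year value with inconsistent RHS is Year=3.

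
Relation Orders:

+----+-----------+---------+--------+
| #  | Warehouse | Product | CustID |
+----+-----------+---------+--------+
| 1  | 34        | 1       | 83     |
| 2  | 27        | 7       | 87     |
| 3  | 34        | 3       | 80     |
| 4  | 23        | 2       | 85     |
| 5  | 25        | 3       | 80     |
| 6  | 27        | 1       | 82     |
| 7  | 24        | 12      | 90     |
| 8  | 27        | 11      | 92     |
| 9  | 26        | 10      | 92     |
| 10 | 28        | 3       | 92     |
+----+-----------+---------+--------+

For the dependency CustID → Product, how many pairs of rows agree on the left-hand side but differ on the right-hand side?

3

CustID=80: all 2 rows agree on Product — 0 pairs.
CustID=92: violating pairs (8,9), (8,10), (9,10) — 3 pairs.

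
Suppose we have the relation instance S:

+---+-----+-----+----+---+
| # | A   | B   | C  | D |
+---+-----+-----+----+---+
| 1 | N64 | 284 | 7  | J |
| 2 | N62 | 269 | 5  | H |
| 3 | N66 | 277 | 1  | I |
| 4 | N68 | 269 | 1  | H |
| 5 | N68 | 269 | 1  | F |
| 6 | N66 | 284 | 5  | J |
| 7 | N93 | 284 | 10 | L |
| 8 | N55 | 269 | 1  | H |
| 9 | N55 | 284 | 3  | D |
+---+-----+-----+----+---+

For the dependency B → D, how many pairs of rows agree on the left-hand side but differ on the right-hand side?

8

B=284: violating pairs (1,7), (1,9), (6,7), (6,9), (7,9) — 5 pairs.
B=269: violating pairs (2,5), (4,5), (5,8) — 3 pairs.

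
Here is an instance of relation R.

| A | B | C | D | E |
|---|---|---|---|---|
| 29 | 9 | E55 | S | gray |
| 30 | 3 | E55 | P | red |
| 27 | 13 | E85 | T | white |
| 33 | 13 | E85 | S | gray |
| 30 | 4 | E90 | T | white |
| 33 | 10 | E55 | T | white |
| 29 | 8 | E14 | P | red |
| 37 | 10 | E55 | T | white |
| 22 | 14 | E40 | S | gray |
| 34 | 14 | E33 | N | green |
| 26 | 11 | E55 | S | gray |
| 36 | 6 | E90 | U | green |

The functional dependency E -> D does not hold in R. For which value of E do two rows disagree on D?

green

E=gray: 4 rows → D = S, S, S, S ✓
E=red: 2 rows → D = P, P ✓
E=white: 4 rows → D = T, T, T, T ✓
E=green: 2 rows → D takes values {N, U} — violation
The only E value with inconsistent D is E=green.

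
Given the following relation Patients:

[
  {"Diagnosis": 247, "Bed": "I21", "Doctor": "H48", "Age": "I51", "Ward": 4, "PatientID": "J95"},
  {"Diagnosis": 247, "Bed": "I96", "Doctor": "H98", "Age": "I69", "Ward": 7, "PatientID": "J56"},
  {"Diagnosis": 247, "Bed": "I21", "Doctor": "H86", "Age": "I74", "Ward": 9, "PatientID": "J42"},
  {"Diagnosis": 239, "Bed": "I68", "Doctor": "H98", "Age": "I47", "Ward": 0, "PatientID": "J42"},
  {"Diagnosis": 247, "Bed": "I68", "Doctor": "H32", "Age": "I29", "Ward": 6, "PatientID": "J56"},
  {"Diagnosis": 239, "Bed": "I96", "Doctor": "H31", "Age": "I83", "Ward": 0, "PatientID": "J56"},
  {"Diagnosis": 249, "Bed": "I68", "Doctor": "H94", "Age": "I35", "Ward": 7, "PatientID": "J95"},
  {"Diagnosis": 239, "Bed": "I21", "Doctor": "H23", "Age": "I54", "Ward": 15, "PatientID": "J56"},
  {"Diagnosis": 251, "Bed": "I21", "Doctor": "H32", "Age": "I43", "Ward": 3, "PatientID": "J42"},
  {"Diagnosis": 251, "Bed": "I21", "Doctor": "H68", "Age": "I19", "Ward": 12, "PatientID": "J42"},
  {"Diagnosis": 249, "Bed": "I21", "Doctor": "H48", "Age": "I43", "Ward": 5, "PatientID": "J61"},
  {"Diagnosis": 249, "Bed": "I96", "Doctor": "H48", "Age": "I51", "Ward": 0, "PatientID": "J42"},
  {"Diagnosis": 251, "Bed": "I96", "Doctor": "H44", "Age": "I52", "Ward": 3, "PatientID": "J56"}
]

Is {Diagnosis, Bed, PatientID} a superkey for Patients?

Two distinct rows share (Diagnosis=251, Bed=I21, PatientID=J42), so {Diagnosis, Bed, PatientID} does not determine every attribute — not a superkey.

No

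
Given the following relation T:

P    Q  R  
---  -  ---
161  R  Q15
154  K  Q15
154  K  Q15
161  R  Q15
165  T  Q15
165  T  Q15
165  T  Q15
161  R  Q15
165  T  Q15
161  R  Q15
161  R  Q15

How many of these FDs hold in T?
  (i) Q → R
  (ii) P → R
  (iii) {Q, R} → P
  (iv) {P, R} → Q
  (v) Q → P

(i) Q → R: every LHS value maps to a single RHS value — holds.
(ii) P → R: every LHS value maps to a single RHS value — holds.
(iii) {Q, R} → P: every LHS value maps to a single RHS value — holds.
(iv) {P, R} → Q: every LHS value maps to a single RHS value — holds.
(v) Q → P: every LHS value maps to a single RHS value — holds.
5 of the 5 dependencies hold.

5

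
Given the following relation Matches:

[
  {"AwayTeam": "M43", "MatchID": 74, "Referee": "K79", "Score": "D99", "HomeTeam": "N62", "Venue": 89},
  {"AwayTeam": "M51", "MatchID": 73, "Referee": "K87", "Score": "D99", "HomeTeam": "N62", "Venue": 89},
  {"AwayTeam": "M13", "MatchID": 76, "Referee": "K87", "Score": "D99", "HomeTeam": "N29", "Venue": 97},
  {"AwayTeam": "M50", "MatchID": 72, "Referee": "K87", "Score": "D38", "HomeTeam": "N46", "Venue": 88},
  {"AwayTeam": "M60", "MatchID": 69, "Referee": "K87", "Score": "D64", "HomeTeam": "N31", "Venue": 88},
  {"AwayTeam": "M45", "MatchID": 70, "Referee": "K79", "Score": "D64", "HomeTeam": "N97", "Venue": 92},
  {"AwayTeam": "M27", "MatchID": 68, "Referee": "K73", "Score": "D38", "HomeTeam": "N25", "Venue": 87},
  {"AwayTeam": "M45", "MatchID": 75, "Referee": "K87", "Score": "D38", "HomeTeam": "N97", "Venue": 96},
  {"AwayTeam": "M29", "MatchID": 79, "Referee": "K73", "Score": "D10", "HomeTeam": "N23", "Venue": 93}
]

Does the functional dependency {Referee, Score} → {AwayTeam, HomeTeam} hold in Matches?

(Referee=K79, Score=D99): 1 row → {AwayTeam,HomeTeam} = (M43, N62) ✓
(Referee=K87, Score=D99): 2 rows → {AwayTeam,HomeTeam} takes values {(M51, N62), (M13, N29)} — violation
(Referee=K87, Score=D38): 2 rows → {AwayTeam,HomeTeam} takes values {(M50, N46), (M45, N97)} — violation
(Referee=K87, Score=D64): 1 row → {AwayTeam,HomeTeam} = (M60, N31) ✓
(Referee=K79, Score=D64): 1 row → {AwayTeam,HomeTeam} = (M45, N97) ✓
(Referee=K73, Score=D38): 1 row → {AwayTeam,HomeTeam} = (M27, N25) ✓
(Referee=K73, Score=D10): 1 row → {AwayTeam,HomeTeam} = (M29, N23) ✓
Two rows agree on {Referee, Score} but differ on {AwayTeam, HomeTeam}, so {Referee, Score} → {AwayTeam, HomeTeam} does not hold.

No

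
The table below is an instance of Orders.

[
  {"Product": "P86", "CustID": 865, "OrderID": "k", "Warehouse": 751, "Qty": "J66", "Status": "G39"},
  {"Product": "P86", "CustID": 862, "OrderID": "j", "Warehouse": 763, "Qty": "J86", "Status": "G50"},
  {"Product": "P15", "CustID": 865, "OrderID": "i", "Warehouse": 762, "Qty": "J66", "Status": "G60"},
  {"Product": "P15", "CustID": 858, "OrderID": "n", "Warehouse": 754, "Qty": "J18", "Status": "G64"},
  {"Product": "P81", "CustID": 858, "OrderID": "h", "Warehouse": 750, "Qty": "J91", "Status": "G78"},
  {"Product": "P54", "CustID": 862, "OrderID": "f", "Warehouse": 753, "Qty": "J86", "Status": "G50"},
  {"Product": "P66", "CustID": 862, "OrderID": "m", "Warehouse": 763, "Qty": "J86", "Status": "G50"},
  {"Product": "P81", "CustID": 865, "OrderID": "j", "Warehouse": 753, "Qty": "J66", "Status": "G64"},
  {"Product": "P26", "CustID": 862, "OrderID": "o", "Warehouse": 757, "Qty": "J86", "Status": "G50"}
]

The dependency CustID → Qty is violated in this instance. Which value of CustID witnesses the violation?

858

CustID=865: 3 rows → Qty = J66, J66, J66 ✓
CustID=862: 4 rows → Qty = J86, J86, J86, J86 ✓
CustID=858: 2 rows → Qty takes values {J18, J91} — violation
The only CustID value with inconsistent Qty is CustID=858.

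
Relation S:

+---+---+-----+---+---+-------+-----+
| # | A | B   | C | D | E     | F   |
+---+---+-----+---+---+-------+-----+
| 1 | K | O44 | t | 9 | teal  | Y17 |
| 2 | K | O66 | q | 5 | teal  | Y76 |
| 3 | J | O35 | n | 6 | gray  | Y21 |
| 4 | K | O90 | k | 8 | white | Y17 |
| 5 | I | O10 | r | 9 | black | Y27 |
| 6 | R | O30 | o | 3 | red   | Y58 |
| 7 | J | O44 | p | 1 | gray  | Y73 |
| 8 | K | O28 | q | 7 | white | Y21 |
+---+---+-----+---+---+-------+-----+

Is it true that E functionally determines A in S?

Yes

E=teal: rows 1, 2 → A = K, K ✓
E=gray: rows 3, 7 → A = J, J ✓
E=white: rows 4, 8 → A = K, K ✓
E=black: row 5 → A = I ✓
E=red: row 6 → A = R ✓
Every E value is associated with a single A value, so E -> A holds.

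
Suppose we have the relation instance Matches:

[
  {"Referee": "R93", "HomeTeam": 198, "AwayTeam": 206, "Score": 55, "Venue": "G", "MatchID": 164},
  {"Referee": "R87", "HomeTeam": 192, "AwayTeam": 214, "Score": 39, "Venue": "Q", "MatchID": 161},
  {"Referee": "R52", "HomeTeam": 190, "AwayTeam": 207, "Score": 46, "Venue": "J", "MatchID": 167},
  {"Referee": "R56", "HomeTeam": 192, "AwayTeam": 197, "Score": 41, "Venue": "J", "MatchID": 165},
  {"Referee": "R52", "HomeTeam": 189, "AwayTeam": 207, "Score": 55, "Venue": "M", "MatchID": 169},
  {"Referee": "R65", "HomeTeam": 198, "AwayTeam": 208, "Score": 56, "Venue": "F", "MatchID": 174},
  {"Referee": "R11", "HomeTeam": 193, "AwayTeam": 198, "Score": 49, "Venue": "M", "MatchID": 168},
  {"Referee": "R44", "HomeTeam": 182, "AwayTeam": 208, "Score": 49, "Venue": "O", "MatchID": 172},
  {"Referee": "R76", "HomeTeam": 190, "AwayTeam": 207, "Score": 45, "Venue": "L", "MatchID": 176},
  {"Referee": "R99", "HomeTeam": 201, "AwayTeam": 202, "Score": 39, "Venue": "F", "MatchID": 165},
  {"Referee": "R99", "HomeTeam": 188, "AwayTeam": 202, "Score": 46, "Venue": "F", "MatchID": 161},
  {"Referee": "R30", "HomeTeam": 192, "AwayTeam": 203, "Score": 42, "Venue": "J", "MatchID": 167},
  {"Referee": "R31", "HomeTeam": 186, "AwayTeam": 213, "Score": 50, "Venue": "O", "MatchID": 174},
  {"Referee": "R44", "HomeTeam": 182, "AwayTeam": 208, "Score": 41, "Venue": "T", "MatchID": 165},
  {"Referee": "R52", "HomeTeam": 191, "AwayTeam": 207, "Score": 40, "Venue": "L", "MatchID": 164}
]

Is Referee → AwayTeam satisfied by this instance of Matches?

Referee=R93: 1 row → AwayTeam = 206 ✓
Referee=R87: 1 row → AwayTeam = 214 ✓
Referee=R52: 3 rows → AwayTeam = 207, 207, 207 ✓
Referee=R56: 1 row → AwayTeam = 197 ✓
Referee=R65: 1 row → AwayTeam = 208 ✓
Referee=R11: 1 row → AwayTeam = 198 ✓
Referee=R44: 2 rows → AwayTeam = 208, 208 ✓
Referee=R76: 1 row → AwayTeam = 207 ✓
Referee=R99: 2 rows → AwayTeam = 202, 202 ✓
Referee=R30: 1 row → AwayTeam = 203 ✓
Referee=R31: 1 row → AwayTeam = 213 ✓
Every Referee value is associated with a single AwayTeam value, so Referee → AwayTeam holds.

Yes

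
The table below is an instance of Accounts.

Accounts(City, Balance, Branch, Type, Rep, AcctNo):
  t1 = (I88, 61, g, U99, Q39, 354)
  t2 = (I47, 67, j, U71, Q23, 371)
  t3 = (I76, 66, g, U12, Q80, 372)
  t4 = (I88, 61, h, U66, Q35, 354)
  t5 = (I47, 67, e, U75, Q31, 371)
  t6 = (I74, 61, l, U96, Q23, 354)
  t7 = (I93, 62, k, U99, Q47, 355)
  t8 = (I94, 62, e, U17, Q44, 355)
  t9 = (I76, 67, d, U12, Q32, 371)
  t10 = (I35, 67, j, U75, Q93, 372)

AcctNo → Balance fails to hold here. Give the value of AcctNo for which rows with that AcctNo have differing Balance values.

372

AcctNo=354: rows 1, 4, 6 → Balance = 61, 61, 61 ✓
AcctNo=371: rows 2, 5, 9 → Balance = 67, 67, 67 ✓
AcctNo=372: rows 3, 10 → Balance takes values {66, 67} — violation
AcctNo=355: rows 7, 8 → Balance = 62, 62 ✓
The only AcctNo value with inconsistent Balance is AcctNo=372.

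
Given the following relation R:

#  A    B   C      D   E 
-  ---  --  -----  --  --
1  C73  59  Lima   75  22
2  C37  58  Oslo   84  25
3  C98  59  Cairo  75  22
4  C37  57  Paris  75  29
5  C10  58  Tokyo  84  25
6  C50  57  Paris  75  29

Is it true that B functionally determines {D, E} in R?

Yes

B=59: rows 1, 3 → {D,E} = (75, 22), (75, 22) ✓
B=58: rows 2, 5 → {D,E} = (84, 25), (84, 25) ✓
B=57: rows 4, 6 → {D,E} = (75, 29), (75, 29) ✓
Every B value is associated with a single {D, E} value, so B → {D, E} holds.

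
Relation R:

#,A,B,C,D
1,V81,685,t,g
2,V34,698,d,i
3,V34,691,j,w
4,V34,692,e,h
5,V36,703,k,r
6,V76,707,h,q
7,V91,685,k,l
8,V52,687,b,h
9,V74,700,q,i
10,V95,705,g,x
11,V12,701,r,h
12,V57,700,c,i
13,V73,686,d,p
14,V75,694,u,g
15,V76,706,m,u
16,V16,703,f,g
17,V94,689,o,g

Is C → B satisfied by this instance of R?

No

C=t: row 1 → B = 685 ✓
C=d: rows 2, 13 → B takes values {698, 686} — violation
C=j: row 3 → B = 691 ✓
C=e: row 4 → B = 692 ✓
C=k: rows 5, 7 → B takes values {703, 685} — violation
C=h: row 6 → B = 707 ✓
C=b: row 8 → B = 687 ✓
C=q: row 9 → B = 700 ✓
C=g: row 10 → B = 705 ✓
C=r: row 11 → B = 701 ✓
C=c: row 12 → B = 700 ✓
C=u: row 14 → B = 694 ✓
C=m: row 15 → B = 706 ✓
C=f: row 16 → B = 703 ✓
C=o: row 17 → B = 689 ✓
Two rows agree on C but differ on B, so C → B does not hold.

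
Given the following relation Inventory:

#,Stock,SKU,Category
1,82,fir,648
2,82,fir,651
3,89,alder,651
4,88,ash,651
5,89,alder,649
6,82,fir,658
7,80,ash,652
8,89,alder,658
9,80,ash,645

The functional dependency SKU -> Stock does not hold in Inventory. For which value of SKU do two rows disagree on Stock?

ash

SKU=fir: rows 1, 2, 6 → Stock = 82, 82, 82 ✓
SKU=alder: rows 3, 5, 8 → Stock = 89, 89, 89 ✓
SKU=ash: rows 4, 7, 9 → Stock takes values {88, 80} — violation
The only SKU value with inconsistent Stock is SKU=ash.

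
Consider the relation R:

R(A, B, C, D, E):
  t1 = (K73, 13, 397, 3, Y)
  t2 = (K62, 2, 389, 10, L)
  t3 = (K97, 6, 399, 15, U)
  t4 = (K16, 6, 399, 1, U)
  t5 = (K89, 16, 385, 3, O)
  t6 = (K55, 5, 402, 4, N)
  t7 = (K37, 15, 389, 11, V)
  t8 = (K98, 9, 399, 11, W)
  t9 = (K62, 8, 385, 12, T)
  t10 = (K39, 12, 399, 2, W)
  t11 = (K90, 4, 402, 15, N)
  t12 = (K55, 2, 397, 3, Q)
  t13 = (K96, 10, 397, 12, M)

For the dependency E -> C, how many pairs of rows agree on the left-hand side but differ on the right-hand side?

E=U: all 2 rows agree on C — 0 pairs.
E=N: all 2 rows agree on C — 0 pairs.
E=W: all 2 rows agree on C — 0 pairs.

0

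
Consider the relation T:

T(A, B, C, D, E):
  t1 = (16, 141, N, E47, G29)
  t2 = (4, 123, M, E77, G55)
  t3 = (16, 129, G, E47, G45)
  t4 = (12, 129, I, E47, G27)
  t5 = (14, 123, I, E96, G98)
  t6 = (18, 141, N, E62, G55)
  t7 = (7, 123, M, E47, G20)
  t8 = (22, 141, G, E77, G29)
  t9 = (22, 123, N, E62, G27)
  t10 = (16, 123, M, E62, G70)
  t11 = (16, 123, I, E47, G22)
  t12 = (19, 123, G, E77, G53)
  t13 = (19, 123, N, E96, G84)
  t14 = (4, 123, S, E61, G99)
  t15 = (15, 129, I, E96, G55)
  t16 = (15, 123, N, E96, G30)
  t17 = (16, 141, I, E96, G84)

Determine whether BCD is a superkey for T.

Rows 13 and 16 have the same BCD value (B=123, C=N, D=E96) but are distinct tuples, so BCD does not determine every attribute — not a superkey.

No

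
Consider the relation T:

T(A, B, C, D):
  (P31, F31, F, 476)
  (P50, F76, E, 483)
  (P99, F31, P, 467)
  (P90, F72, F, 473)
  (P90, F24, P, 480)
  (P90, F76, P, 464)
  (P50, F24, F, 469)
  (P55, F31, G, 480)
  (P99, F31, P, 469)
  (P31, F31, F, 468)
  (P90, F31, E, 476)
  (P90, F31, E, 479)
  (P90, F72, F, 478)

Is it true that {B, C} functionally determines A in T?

(B=F31, C=F): 2 rows → A = P31, P31 ✓
(B=F76, C=E): 1 row → A = P50 ✓
(B=F31, C=P): 2 rows → A = P99, P99 ✓
(B=F72, C=F): 2 rows → A = P90, P90 ✓
(B=F24, C=P): 1 row → A = P90 ✓
(B=F76, C=P): 1 row → A = P90 ✓
(B=F24, C=F): 1 row → A = P50 ✓
(B=F31, C=G): 1 row → A = P55 ✓
(B=F31, C=E): 2 rows → A = P90, P90 ✓
Every {B, C} value is associated with a single A value, so {B, C} → A holds.

Yes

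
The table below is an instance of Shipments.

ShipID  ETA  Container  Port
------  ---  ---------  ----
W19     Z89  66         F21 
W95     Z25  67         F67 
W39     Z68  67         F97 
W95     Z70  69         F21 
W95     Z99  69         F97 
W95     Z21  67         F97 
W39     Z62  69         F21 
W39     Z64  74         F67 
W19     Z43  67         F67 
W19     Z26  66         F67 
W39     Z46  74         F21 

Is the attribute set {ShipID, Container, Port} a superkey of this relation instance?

All 11 rows have distinct {ShipID, Container, Port} values, so {ShipID, Container, Port} → (all attributes) holds and {ShipID, Container, Port} is a superkey.

Yes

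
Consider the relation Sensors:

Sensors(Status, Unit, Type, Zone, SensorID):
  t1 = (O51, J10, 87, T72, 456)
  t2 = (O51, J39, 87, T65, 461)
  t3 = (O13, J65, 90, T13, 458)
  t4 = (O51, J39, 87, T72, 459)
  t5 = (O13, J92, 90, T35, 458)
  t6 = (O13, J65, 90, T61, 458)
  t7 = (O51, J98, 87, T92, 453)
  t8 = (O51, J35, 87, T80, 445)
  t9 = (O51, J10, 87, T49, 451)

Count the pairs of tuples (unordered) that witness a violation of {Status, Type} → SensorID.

15

(Status=O51, Type=87): violating pairs (1,2), (1,4), (1,7), (1,8), (1,9), (2,4), (2,7), (2,8), (2,9), (4,7), (4,8), (4,9), (7,8), (7,9), (8,9) — 15 pairs.
(Status=O13, Type=90): all 3 rows agree on SensorID — 0 pairs.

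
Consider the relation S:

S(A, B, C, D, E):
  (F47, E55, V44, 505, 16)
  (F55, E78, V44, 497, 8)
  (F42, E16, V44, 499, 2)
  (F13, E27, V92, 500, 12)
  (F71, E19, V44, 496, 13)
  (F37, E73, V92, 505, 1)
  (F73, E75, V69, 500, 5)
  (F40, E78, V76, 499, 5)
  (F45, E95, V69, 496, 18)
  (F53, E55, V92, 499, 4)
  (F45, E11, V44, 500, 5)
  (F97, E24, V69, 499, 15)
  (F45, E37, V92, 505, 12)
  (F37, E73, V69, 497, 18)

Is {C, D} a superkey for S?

Two distinct rows share (C=V92, D=505), so {C, D} does not determine every attribute — not a superkey.

No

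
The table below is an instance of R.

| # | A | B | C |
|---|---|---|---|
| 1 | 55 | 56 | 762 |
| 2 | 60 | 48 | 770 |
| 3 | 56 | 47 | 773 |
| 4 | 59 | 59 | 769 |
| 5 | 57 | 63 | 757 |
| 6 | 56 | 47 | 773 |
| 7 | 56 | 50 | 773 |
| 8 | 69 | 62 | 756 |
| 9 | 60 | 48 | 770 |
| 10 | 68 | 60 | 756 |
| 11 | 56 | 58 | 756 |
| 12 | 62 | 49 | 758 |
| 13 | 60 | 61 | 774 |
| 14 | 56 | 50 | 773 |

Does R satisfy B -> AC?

B=56: row 1 → {A,C} = (55, 762) ✓
B=48: rows 2, 9 → {A,C} = (60, 770), (60, 770) ✓
B=47: rows 3, 6 → {A,C} = (56, 773), (56, 773) ✓
B=59: row 4 → {A,C} = (59, 769) ✓
B=63: row 5 → {A,C} = (57, 757) ✓
B=50: rows 7, 14 → {A,C} = (56, 773), (56, 773) ✓
B=62: row 8 → {A,C} = (69, 756) ✓
B=60: row 10 → {A,C} = (68, 756) ✓
B=58: row 11 → {A,C} = (56, 756) ✓
B=49: row 12 → {A,C} = (62, 758) ✓
B=61: row 13 → {A,C} = (60, 774) ✓
Every B value is associated with a single AC value, so B -> AC holds.

Yes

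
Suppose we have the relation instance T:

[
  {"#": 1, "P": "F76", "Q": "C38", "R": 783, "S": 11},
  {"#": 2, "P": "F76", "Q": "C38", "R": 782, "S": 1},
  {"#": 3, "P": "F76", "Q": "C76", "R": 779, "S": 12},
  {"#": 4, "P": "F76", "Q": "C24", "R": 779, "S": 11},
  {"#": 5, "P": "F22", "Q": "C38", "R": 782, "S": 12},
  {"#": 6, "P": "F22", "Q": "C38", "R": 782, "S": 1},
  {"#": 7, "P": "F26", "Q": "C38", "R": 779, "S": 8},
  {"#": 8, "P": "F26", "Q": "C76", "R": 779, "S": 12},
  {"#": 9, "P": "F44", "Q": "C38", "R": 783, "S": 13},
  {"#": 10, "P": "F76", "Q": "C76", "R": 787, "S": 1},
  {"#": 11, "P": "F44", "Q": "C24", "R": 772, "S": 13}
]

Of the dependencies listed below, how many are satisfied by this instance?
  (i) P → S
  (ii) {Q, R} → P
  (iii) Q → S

0

(i) P → S: P=F76: rows 1, 2, 3, 4, 10 → S takes values {11, 1, 12} — violation; P=F22: rows 5, 6 → S takes values {12, 1} — violation; P=F26: rows 7, 8 → S takes values {8, 12} — violation — fails.
(ii) {Q, R} → P: (Q=C38, R=783): rows 1, 9 → P takes values {F76, F44} — violation; (Q=C38, R=782): rows 2, 5, 6 → P takes values {F76, F22} — violation; (Q=C76, R=779): rows 3, 8 → P takes values {F76, F26} — violation — fails.
(iii) Q → S: Q=C38: rows 1, 2, 5, 6, 7, 9 → S takes values {11, 1, 12, 8, 13} — violation; Q=C76: rows 3, 8, 10 → S takes values {12, 1} — violation; Q=C24: rows 4, 11 → S takes values {11, 13} — violation — fails.
None of the 3 dependencies hold.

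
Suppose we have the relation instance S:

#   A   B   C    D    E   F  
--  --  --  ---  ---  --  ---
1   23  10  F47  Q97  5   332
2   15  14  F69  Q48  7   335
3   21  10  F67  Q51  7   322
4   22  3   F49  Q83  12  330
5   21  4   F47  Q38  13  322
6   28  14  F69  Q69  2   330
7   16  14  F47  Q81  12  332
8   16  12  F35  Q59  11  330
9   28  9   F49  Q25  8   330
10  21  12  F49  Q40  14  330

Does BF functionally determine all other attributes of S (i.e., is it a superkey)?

No

Rows 8 and 10 have the same BF value (B=12, F=330) but are distinct tuples, so BF does not determine every attribute — not a superkey.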